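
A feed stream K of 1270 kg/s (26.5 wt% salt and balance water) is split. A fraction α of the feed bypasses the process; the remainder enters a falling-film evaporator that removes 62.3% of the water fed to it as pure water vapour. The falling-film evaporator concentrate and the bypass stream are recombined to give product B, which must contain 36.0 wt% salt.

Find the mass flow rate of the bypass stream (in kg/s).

All 1270×0.265 = 336.55 kg/s of salt reaches B, so B = 336.55/0.360 = 934.86 kg/s and vapour = 335.14 kg/s.
The evaporator receives (1−α)·1270 of feed at 0.735 water and removes 0.623 of that water:
0.623×0.735×(1−α)×1270 = 335.14
(1−α) = 335.14/581.54 = 0.5763;  α = 0.4237.
Bypass flow = 0.4237×1270 = 538.1 kg/s.

538.1 kg/s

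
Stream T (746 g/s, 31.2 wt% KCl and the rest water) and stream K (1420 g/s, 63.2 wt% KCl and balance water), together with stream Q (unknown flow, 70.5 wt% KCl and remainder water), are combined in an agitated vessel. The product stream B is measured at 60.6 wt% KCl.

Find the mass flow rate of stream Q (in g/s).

1842 g/s

Let Q be the unknown flow. Total out = 2166 + Q.
KCl balance: 1130.2 + 0.705·Q = 0.606·(2166 + Q)
(0.705 − 0.606)·Q = 0.606×2166 − 1130.2 = 182.4
Q = 182.4 / 0.099 = 1842.5 g/s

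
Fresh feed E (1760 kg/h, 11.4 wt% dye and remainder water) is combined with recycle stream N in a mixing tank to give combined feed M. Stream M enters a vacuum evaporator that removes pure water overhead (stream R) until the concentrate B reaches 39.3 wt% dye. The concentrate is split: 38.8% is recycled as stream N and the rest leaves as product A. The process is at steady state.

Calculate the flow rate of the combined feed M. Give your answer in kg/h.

Overall dye balance (none leaves overhead): dye in fresh feed = dye in product, i.e. 1760×0.114 = (1−0.388)·B·0.393.
B = 200.64/(0.393×0.612) = 834.21 kg/h.
Recycle N = 0.388×834.21 = 323.67 kg/h.
Combined feed M = 1760 + 323.67 = 2083.7 kg/h.

2084 kg/h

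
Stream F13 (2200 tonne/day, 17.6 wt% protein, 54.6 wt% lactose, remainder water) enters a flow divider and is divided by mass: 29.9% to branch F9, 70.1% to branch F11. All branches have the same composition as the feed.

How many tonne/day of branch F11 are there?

Branch F11 flow = 0.701×2200 = 1542.2 tonne/day.

1542 tonne/day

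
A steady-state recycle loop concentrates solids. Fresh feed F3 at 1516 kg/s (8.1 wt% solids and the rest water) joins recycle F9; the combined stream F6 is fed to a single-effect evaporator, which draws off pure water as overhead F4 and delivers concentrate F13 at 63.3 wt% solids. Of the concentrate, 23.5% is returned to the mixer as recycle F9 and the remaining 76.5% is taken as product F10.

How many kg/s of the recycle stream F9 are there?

59.59 kg/s

Overall solids balance (none leaves overhead): solids in fresh feed = solids in product, i.e. 1516×0.081 = (1−0.235)·F13·0.633.
F13 = 122.8/(0.633×0.765) = 253.58 kg/s.
Recycle F9 = 0.235×253.58 = 59.592 kg/s.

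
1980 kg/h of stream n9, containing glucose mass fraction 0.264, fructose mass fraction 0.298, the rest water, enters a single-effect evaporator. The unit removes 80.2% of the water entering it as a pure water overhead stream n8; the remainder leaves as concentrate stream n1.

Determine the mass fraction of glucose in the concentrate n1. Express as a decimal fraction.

0.407

glucose is not removed: 1980×0.264 = 522.72 kg/h of glucose enters n1.
water entering = 1980×0.438 = 867.24 kg/h; overhead removed = 0.802×867.24 = 695.53 kg/h.
Concentrate = 1980 − 695.53 = 1284.5 kg/h.
Mass fraction = 522.72/1284.5 = 0.407.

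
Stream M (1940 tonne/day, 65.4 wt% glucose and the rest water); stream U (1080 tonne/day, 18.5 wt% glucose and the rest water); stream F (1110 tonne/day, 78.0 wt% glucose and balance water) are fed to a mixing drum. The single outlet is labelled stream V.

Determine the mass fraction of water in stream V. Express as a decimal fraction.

0.4348

Total flow out = 1940 + 1080 + 1110 = 4130 tonne/day.
water in = 1940×0.346 + 1080×0.815 + 1110×0.220 = 1795.6 tonne/day.
water mass fraction in V = 1795.6/4130 = 0.4348.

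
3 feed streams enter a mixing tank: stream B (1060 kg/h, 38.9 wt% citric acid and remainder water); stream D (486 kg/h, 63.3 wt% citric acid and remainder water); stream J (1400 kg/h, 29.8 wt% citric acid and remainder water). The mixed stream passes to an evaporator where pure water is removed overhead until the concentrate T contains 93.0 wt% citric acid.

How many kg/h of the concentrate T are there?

1223 kg/h

citric acid entering = 1060×0.389 + 486×0.633 + 1400×0.298 = 1137.2 kg/h.
All citric acid reports to T, so T = 1137.2/0.930 = 1222.8 kg/h.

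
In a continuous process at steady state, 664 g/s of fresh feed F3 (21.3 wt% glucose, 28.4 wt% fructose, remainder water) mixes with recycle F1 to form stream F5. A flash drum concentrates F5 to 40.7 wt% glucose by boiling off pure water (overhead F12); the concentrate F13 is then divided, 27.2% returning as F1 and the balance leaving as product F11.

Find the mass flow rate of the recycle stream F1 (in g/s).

Overall glucose balance (none leaves overhead): glucose in fresh feed = glucose in product, i.e. 664×0.213 = (1−0.272)·F13·0.407.
F13 = 141.43/(0.407×0.728) = 477.33 g/s.
Recycle F1 = 0.272×477.33 = 129.83 g/s.

129.8 g/s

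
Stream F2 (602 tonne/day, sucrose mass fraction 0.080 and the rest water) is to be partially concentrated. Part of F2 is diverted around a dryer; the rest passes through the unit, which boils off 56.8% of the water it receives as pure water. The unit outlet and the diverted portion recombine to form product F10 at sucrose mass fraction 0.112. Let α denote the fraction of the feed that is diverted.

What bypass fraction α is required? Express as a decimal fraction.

0.453

All 602×0.080 = 48.16 tonne/day of sucrose reaches F10, so F10 = 48.16/0.112 = 430 tonne/day and vapour = 172 tonne/day.
The evaporator receives (1−α)·602 of feed at 0.920 water and removes 0.568 of that water:
0.568×0.920×(1−α)×602 = 172
(1−α) = 172/314.58 = 0.5468;  α = 0.4532.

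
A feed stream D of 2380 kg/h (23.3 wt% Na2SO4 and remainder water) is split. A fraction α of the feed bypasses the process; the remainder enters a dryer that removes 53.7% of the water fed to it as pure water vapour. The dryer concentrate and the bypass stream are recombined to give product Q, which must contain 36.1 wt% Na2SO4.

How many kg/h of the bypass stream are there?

All 2380×0.233 = 554.54 kg/h of Na2SO4 reaches Q, so Q = 554.54/0.361 = 1536.1 kg/h and vapour = 843.88 kg/h.
The evaporator receives (1−α)·2380 of feed at 0.767 water and removes 0.537 of that water:
0.537×0.767×(1−α)×2380 = 843.88
(1−α) = 843.88/980.27 = 0.8609;  α = 0.1391.
Bypass flow = 0.1391×2380 = 331.15 kg/h.

331.2 kg/h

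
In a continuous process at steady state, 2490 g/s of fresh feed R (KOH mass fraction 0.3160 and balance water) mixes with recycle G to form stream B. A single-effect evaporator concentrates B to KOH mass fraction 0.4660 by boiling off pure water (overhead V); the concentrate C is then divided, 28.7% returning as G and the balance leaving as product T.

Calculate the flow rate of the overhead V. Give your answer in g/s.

801.5 g/s

Overall KOH balance (none leaves overhead): KOH in fresh feed = KOH in product, i.e. 2490×0.316 = (1−0.287)·C·0.466.
C = 786.84/(0.466×0.713) = 2368.2 g/s.
Recycle G = 0.287×2368.2 = 679.66 g/s.
Combined feed B = 2490 + 679.66 = 3169.7 g/s.
Overhead V = B − C = 3169.7 − 2368.2 = 801.5 g/s.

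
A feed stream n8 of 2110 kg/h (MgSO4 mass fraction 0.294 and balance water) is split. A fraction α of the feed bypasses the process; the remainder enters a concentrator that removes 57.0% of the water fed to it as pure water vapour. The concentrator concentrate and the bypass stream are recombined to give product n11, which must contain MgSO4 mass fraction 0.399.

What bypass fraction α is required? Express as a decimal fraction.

0.346

All 2110×0.294 = 620.34 kg/h of MgSO4 reaches n11, so n11 = 620.34/0.399 = 1554.7 kg/h and vapour = 555.26 kg/h.
The evaporator receives (1−α)·2110 of feed at 0.706 water and removes 0.570 of that water:
0.570×0.706×(1−α)×2110 = 555.26
(1−α) = 555.26/849.11 = 0.6539;  α = 0.3461.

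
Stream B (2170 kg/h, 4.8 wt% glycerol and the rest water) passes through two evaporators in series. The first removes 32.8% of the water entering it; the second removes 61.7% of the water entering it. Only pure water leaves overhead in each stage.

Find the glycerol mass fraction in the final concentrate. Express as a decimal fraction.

water in feed = 2170×0.952 = 2065.8 kg/h.
After stage 1: water left = (1−0.328)×2065.8 = 1388.2; stream total = 1492.4 kg/h.
After stage 2: water left = (1−0.617)×1388.2 = 531.7; final concentrate = 635.86 kg/h.
glycerol fraction = 104.16/635.86 = 0.1638.

0.1638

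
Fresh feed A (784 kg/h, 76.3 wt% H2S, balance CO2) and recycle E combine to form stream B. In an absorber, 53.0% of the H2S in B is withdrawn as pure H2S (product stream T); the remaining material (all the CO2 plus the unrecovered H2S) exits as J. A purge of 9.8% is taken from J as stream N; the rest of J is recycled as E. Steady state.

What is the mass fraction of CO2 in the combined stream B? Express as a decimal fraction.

0.646

CO2 enters only via A and leaves only via the purge: 784×0.237 = 0.098×(CO2 in J), and the absorber passes all CO2, so CO2 in B = CO2 in J = 1896 kg/h.
H2S in B: m_A = 784×0.763 + (1−0.098)·(1−0.530)·m_A, so m_A = 598.19/0.5761 = 1038.4 kg/h.
B = 1038.4 + 1896 = 2934.4 kg/h.
CO2 fraction in B = 1896/2934.4 = 0.646.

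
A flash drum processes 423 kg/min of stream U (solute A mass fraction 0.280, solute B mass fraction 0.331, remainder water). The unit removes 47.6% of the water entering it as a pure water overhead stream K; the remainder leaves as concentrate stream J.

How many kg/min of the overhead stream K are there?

78.32 kg/min

water entering = 423×0.389 = 164.55 kg/min; overhead removed = 0.476×164.55 = 78.324 kg/min.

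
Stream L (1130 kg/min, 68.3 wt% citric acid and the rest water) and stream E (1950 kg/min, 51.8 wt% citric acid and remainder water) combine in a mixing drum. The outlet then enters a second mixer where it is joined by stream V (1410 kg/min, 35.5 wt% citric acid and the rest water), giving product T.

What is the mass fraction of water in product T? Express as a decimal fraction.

Overall, product flow = 4490 kg/min.
water in = 1130×0.317 + 1950×0.482 + 1410×0.645 = 2207.6 kg/min.
water fraction in T = 0.492.

0.492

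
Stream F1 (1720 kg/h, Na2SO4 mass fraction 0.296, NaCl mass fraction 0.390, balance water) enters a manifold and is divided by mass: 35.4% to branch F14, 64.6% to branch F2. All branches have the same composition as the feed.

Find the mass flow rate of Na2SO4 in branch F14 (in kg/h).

Branch F14 total = 0.354×1720 = 608.88 kg/h.
Na2SO4 in F14 = 0.296×608.88 = 180.23 kg/h.

180.2 kg/h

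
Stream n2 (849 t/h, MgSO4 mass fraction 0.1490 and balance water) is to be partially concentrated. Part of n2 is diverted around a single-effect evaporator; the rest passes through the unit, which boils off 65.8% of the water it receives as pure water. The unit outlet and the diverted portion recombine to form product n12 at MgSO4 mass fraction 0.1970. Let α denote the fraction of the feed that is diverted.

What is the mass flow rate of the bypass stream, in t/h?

All 849×0.149 = 126.5 t/h of MgSO4 reaches n12, so n12 = 126.5/0.197 = 642.14 t/h and vapour = 206.86 t/h.
The evaporator receives (1−α)·849 of feed at 0.851 water and removes 0.658 of that water:
0.658×0.851×(1−α)×849 = 206.86
(1−α) = 206.86/475.4 = 0.4351;  α = 0.5649.
Bypass flow = 0.5649×849 = 479.57 t/h.

479.6 t/h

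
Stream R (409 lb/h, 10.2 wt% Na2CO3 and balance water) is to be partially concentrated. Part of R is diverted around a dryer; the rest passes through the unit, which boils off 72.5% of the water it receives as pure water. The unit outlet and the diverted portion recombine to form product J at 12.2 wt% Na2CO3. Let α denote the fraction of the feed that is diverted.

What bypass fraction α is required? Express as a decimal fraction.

0.748

All 409×0.102 = 41.718 lb/h of Na2CO3 reaches J, so J = 41.718/0.122 = 341.95 lb/h and vapour = 67.049 lb/h.
The evaporator receives (1−α)·409 of feed at 0.898 water and removes 0.725 of that water:
0.725×0.898×(1−α)×409 = 67.049
(1−α) = 67.049/266.28 = 0.2518;  α = 0.7482.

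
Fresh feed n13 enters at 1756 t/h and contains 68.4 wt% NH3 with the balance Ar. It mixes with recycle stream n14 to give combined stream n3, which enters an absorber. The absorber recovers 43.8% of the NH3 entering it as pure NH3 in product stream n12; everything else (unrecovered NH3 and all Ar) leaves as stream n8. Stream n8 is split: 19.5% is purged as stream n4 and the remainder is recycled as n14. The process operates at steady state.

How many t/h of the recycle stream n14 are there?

Ar enters only via n13 and leaves only via the purge: 1756×0.316 = 0.195×(Ar in n8), and the absorber passes all Ar, so Ar in n3 = Ar in n8 = 2845.6 t/h.
NH3 in n3: m_A = 1756×0.684 + (1−0.195)·(1−0.438)·m_A, so m_A = 1201.1/0.5476 = 2193.4 t/h.
n8 = (1−0.438)×2193.4 + 2845.6 = 4078.3 t/h.
Recycle n14 = (1−0.195)×4078.3 = 3283.1 t/h.

3283 t/h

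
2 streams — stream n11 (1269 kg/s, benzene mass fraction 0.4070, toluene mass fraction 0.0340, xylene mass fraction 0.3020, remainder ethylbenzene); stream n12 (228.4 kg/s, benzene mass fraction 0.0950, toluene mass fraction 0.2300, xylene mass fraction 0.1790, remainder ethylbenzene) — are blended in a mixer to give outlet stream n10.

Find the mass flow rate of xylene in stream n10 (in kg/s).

xylene out = xylene in = 1269×0.302 + 228.4×0.179 = 424.12 kg/s.

424.1 kg/s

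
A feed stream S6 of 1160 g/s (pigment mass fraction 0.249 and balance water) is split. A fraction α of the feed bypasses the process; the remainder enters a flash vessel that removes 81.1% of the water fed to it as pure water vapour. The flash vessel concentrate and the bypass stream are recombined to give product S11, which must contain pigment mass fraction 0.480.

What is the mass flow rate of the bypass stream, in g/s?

All 1160×0.249 = 288.84 g/s of pigment reaches S11, so S11 = 288.84/0.480 = 601.75 g/s and vapour = 558.25 g/s.
The evaporator receives (1−α)·1160 of feed at 0.751 water and removes 0.811 of that water:
0.811×0.751×(1−α)×1160 = 558.25
(1−α) = 558.25/706.51 = 0.7902;  α = 0.2098.
Bypass flow = 0.2098×1160 = 243.43 g/s.

243.4 g/s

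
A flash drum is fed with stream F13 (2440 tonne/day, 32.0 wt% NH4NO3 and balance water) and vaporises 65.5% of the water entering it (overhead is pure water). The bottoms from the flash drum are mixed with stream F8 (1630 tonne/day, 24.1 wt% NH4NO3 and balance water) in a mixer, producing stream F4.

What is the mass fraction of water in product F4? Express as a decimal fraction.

Vapour removed = 0.655×0.680×2440 = 1086.8 tonne/day; concentrate = 1353.2 tonne/day.
water reaching the mixer = 572.42 (from concentrate) + 1630×0.759 = 1809.6 tonne/day.
Product flow = 1353.2 + 1630 = 2983.2 tonne/day; water fraction = 0.607.

0.607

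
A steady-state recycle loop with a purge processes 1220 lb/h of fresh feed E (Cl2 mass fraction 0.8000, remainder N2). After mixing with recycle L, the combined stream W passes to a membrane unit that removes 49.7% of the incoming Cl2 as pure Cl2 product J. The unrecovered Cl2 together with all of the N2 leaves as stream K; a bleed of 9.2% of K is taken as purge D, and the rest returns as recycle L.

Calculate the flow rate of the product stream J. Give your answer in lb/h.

Cl2 in W: m_A = 1220×0.800 + (1−0.092)·(1−0.497)·m_A, so m_A = 976/0.5433 = 1796.5 lb/h.
Product J = 0.497×1796.5 = 892.86 lb/h.

892.9 lb/h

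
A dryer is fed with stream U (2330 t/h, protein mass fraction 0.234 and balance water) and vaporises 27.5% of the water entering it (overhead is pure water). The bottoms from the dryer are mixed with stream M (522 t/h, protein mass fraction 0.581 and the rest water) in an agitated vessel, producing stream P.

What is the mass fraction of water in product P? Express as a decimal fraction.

0.641

Vapour removed = 0.275×0.766×2330 = 490.81 t/h; concentrate = 1839.2 t/h.
water reaching the mixer = 1294 (from concentrate) + 522×0.419 = 1512.7 t/h.
Product flow = 1839.2 + 522 = 2361.2 t/h; water fraction = 0.641.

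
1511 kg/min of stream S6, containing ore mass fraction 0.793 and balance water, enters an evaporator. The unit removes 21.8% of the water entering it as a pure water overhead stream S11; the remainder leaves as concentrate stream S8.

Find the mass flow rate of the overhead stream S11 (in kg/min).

68.19 kg/min

water entering = 1511×0.207 = 312.78 kg/min; overhead removed = 0.218×312.78 = 68.185 kg/min.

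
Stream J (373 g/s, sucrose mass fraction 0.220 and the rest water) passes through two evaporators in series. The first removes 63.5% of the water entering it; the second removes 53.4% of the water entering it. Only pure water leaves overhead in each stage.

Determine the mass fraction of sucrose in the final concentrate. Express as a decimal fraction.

0.624

water in feed = 373×0.780 = 290.94 g/s.
After stage 1: water left = (1−0.635)×290.94 = 106.19; stream total = 188.25 g/s.
After stage 2: water left = (1−0.534)×106.19 = 49.486; final concentrate = 131.55 g/s.
sucrose fraction = 82.06/131.55 = 0.624.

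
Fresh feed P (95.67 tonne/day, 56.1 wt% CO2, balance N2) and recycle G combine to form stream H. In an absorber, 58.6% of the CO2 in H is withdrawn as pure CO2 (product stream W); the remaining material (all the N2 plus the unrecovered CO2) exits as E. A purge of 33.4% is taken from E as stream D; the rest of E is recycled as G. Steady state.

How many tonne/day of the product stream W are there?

43.42 tonne/day

CO2 in H: m_A = 95.67×0.561 + (1−0.334)·(1−0.586)·m_A, so m_A = 53.671/0.7243 = 74.103 tonne/day.
Product W = 0.586×74.103 = 43.424 tonne/day.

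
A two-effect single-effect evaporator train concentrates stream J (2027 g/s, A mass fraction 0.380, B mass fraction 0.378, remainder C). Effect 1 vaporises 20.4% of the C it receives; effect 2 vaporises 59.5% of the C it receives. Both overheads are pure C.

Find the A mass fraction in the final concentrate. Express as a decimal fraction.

C in feed = 2027×0.242 = 490.53 g/s.
After stage 1: C left = (1−0.204)×490.53 = 390.47; stream total = 1926.9 g/s.
After stage 2: C left = (1−0.595)×390.47 = 158.14; final concentrate = 1694.6 g/s.
A fraction = 770.26/1694.6 = 0.455.

0.455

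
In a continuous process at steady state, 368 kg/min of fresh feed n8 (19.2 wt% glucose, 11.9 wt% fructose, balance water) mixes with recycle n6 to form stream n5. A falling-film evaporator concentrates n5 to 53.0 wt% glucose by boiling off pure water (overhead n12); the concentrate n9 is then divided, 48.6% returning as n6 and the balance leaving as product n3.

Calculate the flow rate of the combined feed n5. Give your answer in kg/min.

494.1 kg/min

Overall glucose balance (none leaves overhead): glucose in fresh feed = glucose in product, i.e. 368×0.192 = (1−0.486)·n9·0.530.
n9 = 70.656/(0.530×0.514) = 259.36 kg/min.
Recycle n6 = 0.486×259.36 = 126.05 kg/min.
Combined feed n5 = 368 + 126.05 = 494.05 kg/min.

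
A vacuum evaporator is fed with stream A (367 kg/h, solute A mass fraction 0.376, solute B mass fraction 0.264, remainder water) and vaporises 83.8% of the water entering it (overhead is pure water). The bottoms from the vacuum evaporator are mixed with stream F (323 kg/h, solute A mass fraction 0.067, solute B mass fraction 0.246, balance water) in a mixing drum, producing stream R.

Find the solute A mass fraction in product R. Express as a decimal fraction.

Vapour removed = 0.838×0.360×367 = 110.72 kg/h; concentrate = 256.28 kg/h.
solute A reaching the mixer = 137.99 (from concentrate) + 323×0.067 = 159.63 kg/h.
Product flow = 256.28 + 323 = 579.28 kg/h; solute A fraction = 0.276.

0.276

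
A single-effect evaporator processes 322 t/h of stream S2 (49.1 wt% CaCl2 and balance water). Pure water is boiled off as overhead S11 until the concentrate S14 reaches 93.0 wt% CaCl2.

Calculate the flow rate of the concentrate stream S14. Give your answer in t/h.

CaCl2 is conserved: 322×0.491 = 158.1 t/h all reports to the concentrate.
Concentrate = 158.1/(target fraction) = 170 t/h.

170 t/h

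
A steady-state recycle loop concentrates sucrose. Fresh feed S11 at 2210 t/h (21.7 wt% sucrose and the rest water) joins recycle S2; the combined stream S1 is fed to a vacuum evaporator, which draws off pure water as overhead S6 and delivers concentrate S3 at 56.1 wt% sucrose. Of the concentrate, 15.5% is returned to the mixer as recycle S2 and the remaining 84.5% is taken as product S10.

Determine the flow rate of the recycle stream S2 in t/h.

156.8 t/h

Overall sucrose balance (none leaves overhead): sucrose in fresh feed = sucrose in product, i.e. 2210×0.217 = (1−0.155)·S3·0.561.
S3 = 479.57/(0.561×0.845) = 1011.7 t/h.
Recycle S2 = 0.155×1011.7 = 156.81 t/h.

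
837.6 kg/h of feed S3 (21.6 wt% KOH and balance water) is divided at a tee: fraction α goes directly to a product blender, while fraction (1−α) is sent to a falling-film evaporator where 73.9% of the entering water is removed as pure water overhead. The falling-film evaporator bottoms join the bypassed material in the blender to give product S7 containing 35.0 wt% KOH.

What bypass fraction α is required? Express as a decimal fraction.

All 837.6×0.216 = 180.92 kg/h of KOH reaches S7, so S7 = 180.92/0.350 = 516.92 kg/h and vapour = 320.68 kg/h.
The evaporator receives (1−α)·837.6 of feed at 0.784 water and removes 0.739 of that water:
0.739×0.784×(1−α)×837.6 = 320.68
(1−α) = 320.68/485.29 = 0.6608;  α = 0.3392.

0.339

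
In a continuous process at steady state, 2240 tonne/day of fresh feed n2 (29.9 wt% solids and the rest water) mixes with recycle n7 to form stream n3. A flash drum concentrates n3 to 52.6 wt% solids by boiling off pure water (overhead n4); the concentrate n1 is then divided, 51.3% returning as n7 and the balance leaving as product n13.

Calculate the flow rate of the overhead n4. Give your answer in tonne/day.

966.7 tonne/day

Overall solids balance (none leaves overhead): solids in fresh feed = solids in product, i.e. 2240×0.299 = (1−0.513)·n1·0.526.
n1 = 669.76/(0.526×0.487) = 2614.6 tonne/day.
Recycle n7 = 0.513×2614.6 = 1341.3 tonne/day.
Combined feed n3 = 2240 + 1341.3 = 3581.3 tonne/day.
Overhead n4 = n3 − n1 = 3581.3 − 2614.6 = 966.69 tonne/day.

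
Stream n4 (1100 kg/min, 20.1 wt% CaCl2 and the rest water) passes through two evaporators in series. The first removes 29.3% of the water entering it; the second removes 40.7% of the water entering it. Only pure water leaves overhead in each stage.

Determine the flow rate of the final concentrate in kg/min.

water in feed = 1100×0.799 = 878.9 kg/min.
After stage 1: water left = (1−0.293)×878.9 = 621.38; stream total = 842.48 kg/min.
After stage 2: water left = (1−0.407)×621.38 = 368.48; final concentrate = 589.58 kg/min.

589.6 kg/min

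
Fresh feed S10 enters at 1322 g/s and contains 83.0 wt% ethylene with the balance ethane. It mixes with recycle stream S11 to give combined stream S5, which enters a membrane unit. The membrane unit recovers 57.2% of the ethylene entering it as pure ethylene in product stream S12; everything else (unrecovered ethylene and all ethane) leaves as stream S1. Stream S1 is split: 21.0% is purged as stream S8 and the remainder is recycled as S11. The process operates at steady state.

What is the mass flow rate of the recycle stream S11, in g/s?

1406 g/s

ethane enters only via S10 and leaves only via the purge: 1322×0.170 = 0.210×(ethane in S1), and the membrane unit passes all ethane, so ethane in S5 = ethane in S1 = 1070.2 g/s.
ethylene in S5: m_A = 1322×0.830 + (1−0.210)·(1−0.572)·m_A, so m_A = 1097.3/0.6619 = 1657.8 g/s.
S1 = (1−0.572)×1657.8 + 1070.2 = 1779.7 g/s.
Recycle S11 = (1−0.210)×1779.7 = 1406 g/s.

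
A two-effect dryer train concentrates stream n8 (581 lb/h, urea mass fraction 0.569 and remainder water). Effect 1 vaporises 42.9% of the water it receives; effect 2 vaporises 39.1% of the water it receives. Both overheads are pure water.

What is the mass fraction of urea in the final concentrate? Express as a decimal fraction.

0.792

water in feed = 581×0.431 = 250.41 lb/h.
After stage 1: water left = (1−0.429)×250.41 = 142.98; stream total = 473.57 lb/h.
After stage 2: water left = (1−0.391)×142.98 = 87.078; final concentrate = 417.67 lb/h.
urea fraction = 330.59/417.67 = 0.792.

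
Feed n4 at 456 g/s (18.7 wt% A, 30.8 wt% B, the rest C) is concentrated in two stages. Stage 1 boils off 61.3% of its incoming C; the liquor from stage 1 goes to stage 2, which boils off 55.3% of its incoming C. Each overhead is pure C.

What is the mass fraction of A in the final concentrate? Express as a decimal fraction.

C in feed = 456×0.505 = 230.28 g/s.
After stage 1: C left = (1−0.613)×230.28 = 89.118; stream total = 314.84 g/s.
After stage 2: C left = (1−0.553)×89.118 = 39.836; final concentrate = 265.56 g/s.
A fraction = 85.272/265.56 = 0.321.

0.321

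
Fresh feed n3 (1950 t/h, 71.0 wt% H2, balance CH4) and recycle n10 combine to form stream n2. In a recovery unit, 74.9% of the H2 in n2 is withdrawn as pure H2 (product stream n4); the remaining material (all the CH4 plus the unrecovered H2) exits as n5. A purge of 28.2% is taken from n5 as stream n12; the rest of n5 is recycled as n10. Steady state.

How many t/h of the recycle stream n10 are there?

1744 t/h

CH4 enters only via n3 and leaves only via the purge: 1950×0.290 = 0.282×(CH4 in n5), and the recovery unit passes all CH4, so CH4 in n2 = CH4 in n5 = 2005.3 t/h.
H2 in n2: m_A = 1950×0.710 + (1−0.282)·(1−0.749)·m_A, so m_A = 1384.5/0.8198 = 1688.9 t/h.
n5 = (1−0.749)×1688.9 + 2005.3 = 2429.2 t/h.
Recycle n10 = (1−0.282)×2429.2 = 1744.2 t/h.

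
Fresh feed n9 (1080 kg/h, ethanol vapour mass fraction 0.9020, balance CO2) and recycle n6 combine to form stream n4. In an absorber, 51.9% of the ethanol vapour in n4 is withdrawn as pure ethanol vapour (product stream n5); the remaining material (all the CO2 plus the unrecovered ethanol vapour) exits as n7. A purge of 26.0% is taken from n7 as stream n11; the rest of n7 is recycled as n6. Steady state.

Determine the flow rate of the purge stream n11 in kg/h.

CO2 enters only via n9 and leaves only via the purge: 1080×0.098 = 0.260×(CO2 in n7), and the absorber passes all CO2, so CO2 in n4 = CO2 in n7 = 407.08 kg/h.
ethanol vapour in n4: m_A = 1080×0.902 + (1−0.260)·(1−0.519)·m_A, so m_A = 974.16/0.6441 = 1512.5 kg/h.
n7 = (1−0.519)×1512.5 + 407.08 = 1134.6 kg/h.
Purge n11 = 0.260×1134.6 = 295 kg/h.

295 kg/h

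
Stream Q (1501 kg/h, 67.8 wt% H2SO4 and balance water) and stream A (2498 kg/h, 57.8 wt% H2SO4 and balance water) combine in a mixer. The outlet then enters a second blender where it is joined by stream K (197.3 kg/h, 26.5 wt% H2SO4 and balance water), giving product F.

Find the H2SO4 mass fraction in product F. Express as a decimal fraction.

Overall, product flow = 4196.3 kg/h.
H2SO4 in = 1501×0.678 + 2498×0.578 + 197.3×0.265 = 2513.8 kg/h.
H2SO4 fraction in F = 0.599.

0.599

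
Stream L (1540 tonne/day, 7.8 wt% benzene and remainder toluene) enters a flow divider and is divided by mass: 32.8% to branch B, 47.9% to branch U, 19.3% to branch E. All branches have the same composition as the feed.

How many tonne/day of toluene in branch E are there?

Branch E total = 0.193×1540 = 297.22 tonne/day.
toluene in E = 0.922×297.22 = 274.04 tonne/day.

274 tonne/day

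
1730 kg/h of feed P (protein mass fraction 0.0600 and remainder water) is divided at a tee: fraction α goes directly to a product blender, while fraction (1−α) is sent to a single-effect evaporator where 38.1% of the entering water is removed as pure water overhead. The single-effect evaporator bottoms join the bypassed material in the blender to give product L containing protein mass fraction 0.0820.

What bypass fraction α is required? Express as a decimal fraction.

0.251

All 1730×0.060 = 103.8 kg/h of protein reaches L, so L = 103.8/0.082 = 1265.9 kg/h and vapour = 464.15 kg/h.
The evaporator receives (1−α)·1730 of feed at 0.940 water and removes 0.381 of that water:
0.381×0.940×(1−α)×1730 = 464.15
(1−α) = 464.15/619.58 = 0.7491;  α = 0.2509.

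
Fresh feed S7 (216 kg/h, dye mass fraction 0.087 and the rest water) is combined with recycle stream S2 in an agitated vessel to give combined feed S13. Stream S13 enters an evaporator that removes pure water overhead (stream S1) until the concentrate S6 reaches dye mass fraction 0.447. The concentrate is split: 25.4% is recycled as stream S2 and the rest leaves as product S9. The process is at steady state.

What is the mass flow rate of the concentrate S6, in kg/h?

56.35 kg/h

Overall dye balance (none leaves overhead): dye in fresh feed = dye in product, i.e. 216×0.087 = (1−0.254)·S6·0.447.
S6 = 18.792/(0.447×0.746) = 56.354 kg/h.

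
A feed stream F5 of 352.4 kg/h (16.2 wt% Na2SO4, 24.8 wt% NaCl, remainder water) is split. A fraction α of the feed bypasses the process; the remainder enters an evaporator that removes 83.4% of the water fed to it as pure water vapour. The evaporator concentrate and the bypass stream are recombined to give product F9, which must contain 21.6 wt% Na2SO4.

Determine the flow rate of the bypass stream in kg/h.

All 352.4×0.162 = 57.089 kg/h of Na2SO4 reaches F9, so F9 = 57.089/0.216 = 264.3 kg/h and vapour = 88.1 kg/h.
The evaporator receives (1−α)·352.4 of feed at 0.590 water and removes 0.834 of that water:
0.834×0.590×(1−α)×352.4 = 88.1
(1−α) = 88.1/173.4 = 0.5081;  α = 0.4919.
Bypass flow = 0.4919×352.4 = 173.36 kg/h.

173.4 kg/h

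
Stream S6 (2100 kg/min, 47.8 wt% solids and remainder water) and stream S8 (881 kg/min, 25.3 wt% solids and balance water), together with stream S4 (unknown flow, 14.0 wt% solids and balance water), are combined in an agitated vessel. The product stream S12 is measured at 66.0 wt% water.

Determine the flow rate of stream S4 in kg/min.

Let S4 be the unknown flow. Total out = 2981 + S4.
water balance: 1754.3 + 0.860·S4 = 0.660·(2981 + S4)
(0.860 − 0.660)·S4 = 0.660×2981 − 1754.3 = 213.15
S4 = 213.15 / 0.200 = 1065.8 kg/min

1066 kg/min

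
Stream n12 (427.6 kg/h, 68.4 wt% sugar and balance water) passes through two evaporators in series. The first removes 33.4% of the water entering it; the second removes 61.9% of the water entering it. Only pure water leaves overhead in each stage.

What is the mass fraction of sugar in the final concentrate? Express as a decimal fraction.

water in feed = 427.6×0.316 = 135.12 kg/h.
After stage 1: water left = (1−0.334)×135.12 = 89.991; stream total = 382.47 kg/h.
After stage 2: water left = (1−0.619)×89.991 = 34.287; final concentrate = 326.76 kg/h.
sugar fraction = 292.48/326.76 = 0.8951.

0.8951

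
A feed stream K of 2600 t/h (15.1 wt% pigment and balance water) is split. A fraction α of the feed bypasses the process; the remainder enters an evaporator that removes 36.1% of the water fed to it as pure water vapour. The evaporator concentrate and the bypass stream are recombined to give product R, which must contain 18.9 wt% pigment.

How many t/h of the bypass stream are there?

All 2600×0.151 = 392.6 t/h of pigment reaches R, so R = 392.6/0.189 = 2077.2 t/h and vapour = 522.75 t/h.
The evaporator receives (1−α)·2600 of feed at 0.849 water and removes 0.361 of that water:
0.361×0.849×(1−α)×2600 = 522.75
(1−α) = 522.75/796.87 = 0.6560;  α = 0.3440.
Bypass flow = 0.3440×2600 = 894.39 t/h.

894.4 t/h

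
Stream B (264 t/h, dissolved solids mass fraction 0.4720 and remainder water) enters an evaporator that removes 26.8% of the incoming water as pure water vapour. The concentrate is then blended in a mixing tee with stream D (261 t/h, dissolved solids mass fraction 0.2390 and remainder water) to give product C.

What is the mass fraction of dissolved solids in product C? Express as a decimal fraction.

0.3835

Vapour removed = 0.268×0.528×264 = 37.357 t/h; concentrate = 226.64 t/h.
dissolved solids reaching the mixer = 124.61 (from concentrate) + 261×0.239 = 186.99 t/h.
Product flow = 226.64 + 261 = 487.64 t/h; dissolved solids fraction = 0.3835.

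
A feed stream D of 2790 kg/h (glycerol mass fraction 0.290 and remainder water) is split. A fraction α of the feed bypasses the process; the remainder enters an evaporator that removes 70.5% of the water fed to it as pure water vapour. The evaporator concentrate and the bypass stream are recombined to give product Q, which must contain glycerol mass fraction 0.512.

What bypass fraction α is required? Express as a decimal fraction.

0.134

All 2790×0.290 = 809.1 kg/h of glycerol reaches Q, so Q = 809.1/0.512 = 1580.3 kg/h and vapour = 1209.7 kg/h.
The evaporator receives (1−α)·2790 of feed at 0.710 water and removes 0.705 of that water:
0.705×0.710×(1−α)×2790 = 1209.7
(1−α) = 1209.7/1396.5 = 0.8662;  α = 0.1338.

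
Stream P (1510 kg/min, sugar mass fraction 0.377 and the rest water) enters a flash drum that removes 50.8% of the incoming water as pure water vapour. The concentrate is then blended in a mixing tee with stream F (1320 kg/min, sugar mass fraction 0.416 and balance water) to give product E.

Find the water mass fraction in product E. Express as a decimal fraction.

Vapour removed = 0.508×0.623×1510 = 477.89 kg/min; concentrate = 1032.1 kg/min.
water reaching the mixer = 462.84 (from concentrate) + 1320×0.584 = 1233.7 kg/min.
Product flow = 1032.1 + 1320 = 2352.1 kg/min; water fraction = 0.525.

0.525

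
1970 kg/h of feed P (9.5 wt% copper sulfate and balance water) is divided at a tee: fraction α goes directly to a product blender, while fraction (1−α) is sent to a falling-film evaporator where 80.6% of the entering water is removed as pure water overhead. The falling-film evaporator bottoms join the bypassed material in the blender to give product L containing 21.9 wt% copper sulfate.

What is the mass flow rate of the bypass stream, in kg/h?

All 1970×0.095 = 187.15 kg/h of copper sulfate reaches L, so L = 187.15/0.219 = 854.57 kg/h and vapour = 1115.4 kg/h.
The evaporator receives (1−α)·1970 of feed at 0.905 water and removes 0.806 of that water:
0.806×0.905×(1−α)×1970 = 1115.4
(1−α) = 1115.4/1437 = 0.7762;  α = 0.2238.
Bypass flow = 0.2238×1970 = 440.81 kg/h.

440.8 kg/h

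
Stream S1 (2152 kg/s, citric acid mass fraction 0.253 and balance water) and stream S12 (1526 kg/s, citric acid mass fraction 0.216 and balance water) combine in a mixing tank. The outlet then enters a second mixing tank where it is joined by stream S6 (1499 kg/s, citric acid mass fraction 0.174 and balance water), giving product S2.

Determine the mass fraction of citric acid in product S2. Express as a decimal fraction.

Overall, product flow = 5177 kg/s.
citric acid in = 2152×0.253 + 1526×0.216 + 1499×0.174 = 1134.9 kg/s.
citric acid fraction in S2 = 0.219.

0.219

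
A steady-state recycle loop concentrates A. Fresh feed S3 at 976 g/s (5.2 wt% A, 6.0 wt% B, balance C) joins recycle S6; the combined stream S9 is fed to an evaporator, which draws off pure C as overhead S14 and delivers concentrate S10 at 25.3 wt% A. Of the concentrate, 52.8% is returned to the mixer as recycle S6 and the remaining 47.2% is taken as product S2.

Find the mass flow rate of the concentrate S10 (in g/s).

Overall A balance (none leaves overhead): A in fresh feed = A in product, i.e. 976×0.052 = (1−0.528)·S10·0.253.
S10 = 50.752/(0.253×0.472) = 425 g/s.

425 g/s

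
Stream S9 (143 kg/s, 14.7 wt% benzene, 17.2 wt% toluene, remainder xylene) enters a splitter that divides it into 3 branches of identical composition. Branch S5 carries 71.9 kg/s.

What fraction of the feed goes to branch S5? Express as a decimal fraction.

0.503

Fraction to S5 = 71.9/143 = 0.5028.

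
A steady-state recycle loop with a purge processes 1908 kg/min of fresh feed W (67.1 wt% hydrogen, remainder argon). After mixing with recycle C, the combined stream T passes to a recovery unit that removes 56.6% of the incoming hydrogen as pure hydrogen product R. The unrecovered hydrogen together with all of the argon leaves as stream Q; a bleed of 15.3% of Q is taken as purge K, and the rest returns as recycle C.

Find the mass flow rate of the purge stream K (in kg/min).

762.2 kg/min

argon enters only via W and leaves only via the purge: 1908×0.329 = 0.153×(argon in Q), and the recovery unit passes all argon, so argon in T = argon in Q = 4102.8 kg/min.
hydrogen in T: m_A = 1908×0.671 + (1−0.153)·(1−0.566)·m_A, so m_A = 1280.3/0.6324 = 2024.5 kg/min.
Q = (1−0.566)×2024.5 + 4102.8 = 4981.4 kg/min.
Purge K = 0.153×4981.4 = 762.16 kg/min.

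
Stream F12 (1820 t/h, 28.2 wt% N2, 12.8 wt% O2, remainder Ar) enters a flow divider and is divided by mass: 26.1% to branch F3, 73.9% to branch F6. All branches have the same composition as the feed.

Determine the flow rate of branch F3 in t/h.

Branch F3 flow = 0.261×1820 = 475.02 t/h.

475 t/h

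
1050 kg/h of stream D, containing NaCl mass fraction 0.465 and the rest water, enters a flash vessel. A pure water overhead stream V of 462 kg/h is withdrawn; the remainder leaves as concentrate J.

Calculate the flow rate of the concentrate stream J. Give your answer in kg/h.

588 kg/h

Concentrate = 1050 − 462 = 588 kg/h.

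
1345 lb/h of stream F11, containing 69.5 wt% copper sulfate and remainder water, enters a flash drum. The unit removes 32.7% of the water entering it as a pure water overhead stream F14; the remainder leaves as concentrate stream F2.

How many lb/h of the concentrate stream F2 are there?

1211 lb/h

water entering = 1345×0.305 = 410.22 lb/h; overhead removed = 0.327×410.22 = 134.14 lb/h.
Concentrate = 1345 − 134.14 = 1210.9 lb/h.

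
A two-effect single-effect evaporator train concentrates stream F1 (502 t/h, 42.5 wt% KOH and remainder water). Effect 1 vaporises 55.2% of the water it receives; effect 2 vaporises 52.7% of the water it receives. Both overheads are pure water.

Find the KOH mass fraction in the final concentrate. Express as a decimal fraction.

0.7772

water in feed = 502×0.575 = 288.65 t/h.
After stage 1: water left = (1−0.552)×288.65 = 129.32; stream total = 342.67 t/h.
After stage 2: water left = (1−0.527)×129.32 = 61.166; final concentrate = 274.52 t/h.
KOH fraction = 213.35/274.52 = 0.7772.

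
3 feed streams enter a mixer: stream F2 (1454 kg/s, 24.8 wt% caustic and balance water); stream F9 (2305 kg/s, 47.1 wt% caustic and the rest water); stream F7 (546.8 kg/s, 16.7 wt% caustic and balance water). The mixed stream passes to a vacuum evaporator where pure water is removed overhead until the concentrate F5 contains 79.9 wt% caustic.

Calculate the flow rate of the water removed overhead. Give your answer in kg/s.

2381 kg/s

caustic entering = 1454×0.248 + 2305×0.471 + 546.8×0.167 = 1537.6 kg/s.
All caustic reports to F5, so F5 = 1537.6/0.799 = 1924.4 kg/s.
Total feed = 4305.8 kg/s; overhead = 4305.8 − 1924.4 = 2381.4 kg/s.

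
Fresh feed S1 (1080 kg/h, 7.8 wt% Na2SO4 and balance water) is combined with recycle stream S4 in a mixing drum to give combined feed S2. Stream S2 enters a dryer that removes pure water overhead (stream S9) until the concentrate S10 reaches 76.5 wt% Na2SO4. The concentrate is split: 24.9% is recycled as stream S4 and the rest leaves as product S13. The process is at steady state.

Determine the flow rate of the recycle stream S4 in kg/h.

Overall Na2SO4 balance (none leaves overhead): Na2SO4 in fresh feed = Na2SO4 in product, i.e. 1080×0.078 = (1−0.249)·S10·0.765.
S10 = 84.24/(0.765×0.751) = 146.63 kg/h.
Recycle S4 = 0.249×146.63 = 36.51 kg/h.

36.51 kg/h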